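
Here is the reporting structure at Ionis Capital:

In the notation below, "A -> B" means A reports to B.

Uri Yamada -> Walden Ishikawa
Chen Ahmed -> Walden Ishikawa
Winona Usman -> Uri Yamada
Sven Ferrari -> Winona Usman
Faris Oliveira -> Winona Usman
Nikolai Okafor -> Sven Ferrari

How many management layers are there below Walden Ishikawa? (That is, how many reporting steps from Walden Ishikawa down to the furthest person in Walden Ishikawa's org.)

4

The longest chain under Walden Ishikawa runs Walden Ishikawa → Uri Yamada → Winona Usman → Sven Ferrari → Nikolai Okafor, which is 4 levels below Walden Ishikawa.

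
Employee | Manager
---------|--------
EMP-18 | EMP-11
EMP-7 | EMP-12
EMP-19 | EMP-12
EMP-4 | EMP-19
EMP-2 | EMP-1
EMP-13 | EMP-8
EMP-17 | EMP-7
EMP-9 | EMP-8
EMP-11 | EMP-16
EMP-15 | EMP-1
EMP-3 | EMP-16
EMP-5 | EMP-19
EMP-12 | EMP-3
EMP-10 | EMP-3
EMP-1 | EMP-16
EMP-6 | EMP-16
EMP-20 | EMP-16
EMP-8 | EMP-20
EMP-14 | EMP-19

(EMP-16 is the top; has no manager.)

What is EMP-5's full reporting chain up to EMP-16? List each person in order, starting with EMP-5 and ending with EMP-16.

EMP-5 -> EMP-19 -> EMP-12 -> EMP-3 -> EMP-16

EMP-5 reports to EMP-19. EMP-19 reports to EMP-12. EMP-12 reports to EMP-3. EMP-3 reports to EMP-16. EMP-16 is at the top.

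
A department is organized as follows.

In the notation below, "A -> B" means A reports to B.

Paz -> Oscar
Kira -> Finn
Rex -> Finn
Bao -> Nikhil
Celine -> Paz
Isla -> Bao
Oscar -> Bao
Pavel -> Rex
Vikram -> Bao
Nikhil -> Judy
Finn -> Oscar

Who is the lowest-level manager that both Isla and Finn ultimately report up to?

Bao

Isla's chain of managers is Bao, Nikhil, Judy. Finn's chain of managers is Oscar, Bao, Nikhil, Judy. The first manager that appears in both chains is Bao.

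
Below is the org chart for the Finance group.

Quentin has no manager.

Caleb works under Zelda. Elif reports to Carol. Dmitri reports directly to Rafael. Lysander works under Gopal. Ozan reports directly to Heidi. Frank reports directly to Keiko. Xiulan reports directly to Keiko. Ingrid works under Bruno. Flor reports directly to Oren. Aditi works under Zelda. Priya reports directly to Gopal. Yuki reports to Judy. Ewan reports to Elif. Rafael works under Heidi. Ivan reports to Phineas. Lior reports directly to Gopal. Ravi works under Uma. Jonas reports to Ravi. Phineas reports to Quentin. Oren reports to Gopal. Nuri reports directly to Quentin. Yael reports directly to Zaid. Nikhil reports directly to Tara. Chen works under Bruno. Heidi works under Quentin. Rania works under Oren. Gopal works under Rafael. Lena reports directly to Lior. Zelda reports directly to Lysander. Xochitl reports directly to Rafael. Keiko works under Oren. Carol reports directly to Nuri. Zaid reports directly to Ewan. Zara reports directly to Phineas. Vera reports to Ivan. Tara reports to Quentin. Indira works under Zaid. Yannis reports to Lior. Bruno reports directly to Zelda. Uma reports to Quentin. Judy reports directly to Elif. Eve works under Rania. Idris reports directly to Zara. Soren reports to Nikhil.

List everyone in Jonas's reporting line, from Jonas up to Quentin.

Jonas reports to Ravi. Ravi reports to Uma. Uma reports to Quentin. Quentin is at the top.

Jonas -> Ravi -> Uma -> Quentin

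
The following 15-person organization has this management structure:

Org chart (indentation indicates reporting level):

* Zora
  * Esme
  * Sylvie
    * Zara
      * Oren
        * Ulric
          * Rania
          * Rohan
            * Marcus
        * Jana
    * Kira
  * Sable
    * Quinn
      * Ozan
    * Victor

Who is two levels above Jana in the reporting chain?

Zara

Jana reports to Oren, and Oren reports to Zara. So Jana's skip-level manager is Zara.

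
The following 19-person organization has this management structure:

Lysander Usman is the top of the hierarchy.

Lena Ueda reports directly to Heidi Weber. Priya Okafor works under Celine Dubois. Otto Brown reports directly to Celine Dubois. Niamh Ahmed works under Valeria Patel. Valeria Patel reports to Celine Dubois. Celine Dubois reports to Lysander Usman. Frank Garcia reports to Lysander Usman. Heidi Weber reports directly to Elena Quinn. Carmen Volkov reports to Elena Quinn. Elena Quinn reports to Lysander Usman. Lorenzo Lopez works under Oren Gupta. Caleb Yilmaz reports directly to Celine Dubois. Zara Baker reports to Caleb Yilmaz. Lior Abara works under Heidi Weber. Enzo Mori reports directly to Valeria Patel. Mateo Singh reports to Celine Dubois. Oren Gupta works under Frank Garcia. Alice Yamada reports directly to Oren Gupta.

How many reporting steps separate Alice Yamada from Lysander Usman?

Chain from Alice Yamada up to Lysander Usman: Alice Yamada → Oren Gupta → Frank Garcia → Lysander Usman. That is 3 steps up, so Alice Yamada is 3 levels below Lysander Usman.

3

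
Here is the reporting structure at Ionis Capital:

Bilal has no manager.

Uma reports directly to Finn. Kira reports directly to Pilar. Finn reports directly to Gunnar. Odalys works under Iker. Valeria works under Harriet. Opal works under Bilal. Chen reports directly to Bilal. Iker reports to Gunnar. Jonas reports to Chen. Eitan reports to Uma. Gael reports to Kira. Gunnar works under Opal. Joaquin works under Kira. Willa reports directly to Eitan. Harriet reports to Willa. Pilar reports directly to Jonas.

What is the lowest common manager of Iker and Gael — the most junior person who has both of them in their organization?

Iker's chain of managers is Gunnar, Opal, Bilal. Gael's chain of managers is Kira, Pilar, Jonas, Chen, Bilal. The first manager that appears in both chains is Bilal.

Bilal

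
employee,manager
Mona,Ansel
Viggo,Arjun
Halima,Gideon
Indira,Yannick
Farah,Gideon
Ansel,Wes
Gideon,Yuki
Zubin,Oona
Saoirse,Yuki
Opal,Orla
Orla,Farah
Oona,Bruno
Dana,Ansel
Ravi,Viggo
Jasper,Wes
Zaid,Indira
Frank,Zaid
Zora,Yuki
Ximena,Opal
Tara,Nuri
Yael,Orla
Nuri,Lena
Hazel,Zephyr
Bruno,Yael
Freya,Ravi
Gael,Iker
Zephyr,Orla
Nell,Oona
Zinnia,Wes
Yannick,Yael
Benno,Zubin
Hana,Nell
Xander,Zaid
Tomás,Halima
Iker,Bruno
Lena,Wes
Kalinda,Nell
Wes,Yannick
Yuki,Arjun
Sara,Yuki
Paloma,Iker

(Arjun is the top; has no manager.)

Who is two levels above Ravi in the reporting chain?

Arjun

Ravi reports to Viggo, and Viggo reports to Arjun. So Ravi's skip-level manager is Arjun.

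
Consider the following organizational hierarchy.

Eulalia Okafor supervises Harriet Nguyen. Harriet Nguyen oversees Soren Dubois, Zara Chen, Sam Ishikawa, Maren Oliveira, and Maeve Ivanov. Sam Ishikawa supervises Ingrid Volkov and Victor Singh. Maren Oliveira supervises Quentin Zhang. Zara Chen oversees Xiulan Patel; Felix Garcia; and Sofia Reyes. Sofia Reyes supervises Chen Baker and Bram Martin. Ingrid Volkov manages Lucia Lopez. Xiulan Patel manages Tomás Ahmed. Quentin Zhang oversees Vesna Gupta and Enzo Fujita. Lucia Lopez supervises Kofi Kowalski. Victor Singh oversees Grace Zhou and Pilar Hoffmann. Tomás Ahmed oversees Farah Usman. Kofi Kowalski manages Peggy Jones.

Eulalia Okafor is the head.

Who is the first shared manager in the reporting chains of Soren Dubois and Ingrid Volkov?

Soren Dubois's chain of managers is Harriet Nguyen, Eulalia Okafor. Ingrid Volkov's chain of managers is Sam Ishikawa, Harriet Nguyen, Eulalia Okafor. The first manager that appears in both chains is Harriet Nguyen.

Harriet Nguyen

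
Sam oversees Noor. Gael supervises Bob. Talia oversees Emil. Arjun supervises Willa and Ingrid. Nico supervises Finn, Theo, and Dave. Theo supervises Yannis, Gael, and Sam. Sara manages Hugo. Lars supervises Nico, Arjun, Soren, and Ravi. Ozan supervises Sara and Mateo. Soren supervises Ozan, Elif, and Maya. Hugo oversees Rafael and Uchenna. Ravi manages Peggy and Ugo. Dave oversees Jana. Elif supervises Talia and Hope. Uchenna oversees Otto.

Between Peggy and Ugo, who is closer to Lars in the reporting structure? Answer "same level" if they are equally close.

same level

Both Peggy and Ugo are 2 levels below Lars.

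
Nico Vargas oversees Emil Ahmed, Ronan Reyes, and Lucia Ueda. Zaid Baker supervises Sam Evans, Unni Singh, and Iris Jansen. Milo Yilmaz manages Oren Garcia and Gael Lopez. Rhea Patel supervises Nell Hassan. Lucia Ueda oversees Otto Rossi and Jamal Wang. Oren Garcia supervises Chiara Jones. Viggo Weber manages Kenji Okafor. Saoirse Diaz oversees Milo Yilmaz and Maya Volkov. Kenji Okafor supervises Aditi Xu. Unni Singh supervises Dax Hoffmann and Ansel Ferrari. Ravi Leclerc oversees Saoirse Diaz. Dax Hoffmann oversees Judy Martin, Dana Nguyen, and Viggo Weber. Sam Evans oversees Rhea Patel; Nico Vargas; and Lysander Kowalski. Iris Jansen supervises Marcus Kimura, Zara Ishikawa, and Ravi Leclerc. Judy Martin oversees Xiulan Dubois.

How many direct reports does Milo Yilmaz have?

2

Milo Yilmaz directly manages Oren Garcia, Gael Lopez. That is 2 direct reports.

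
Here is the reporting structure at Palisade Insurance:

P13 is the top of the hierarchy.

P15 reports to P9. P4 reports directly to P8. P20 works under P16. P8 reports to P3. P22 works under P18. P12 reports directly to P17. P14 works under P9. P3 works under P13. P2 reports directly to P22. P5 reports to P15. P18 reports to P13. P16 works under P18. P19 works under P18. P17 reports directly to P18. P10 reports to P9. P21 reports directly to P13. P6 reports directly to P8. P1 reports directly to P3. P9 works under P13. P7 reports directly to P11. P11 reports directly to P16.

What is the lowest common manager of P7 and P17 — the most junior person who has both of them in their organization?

P7's chain of managers is P11, P16, P18, P13. P17's chain of managers is P18, P13. The first manager that appears in both chains is P18.

P18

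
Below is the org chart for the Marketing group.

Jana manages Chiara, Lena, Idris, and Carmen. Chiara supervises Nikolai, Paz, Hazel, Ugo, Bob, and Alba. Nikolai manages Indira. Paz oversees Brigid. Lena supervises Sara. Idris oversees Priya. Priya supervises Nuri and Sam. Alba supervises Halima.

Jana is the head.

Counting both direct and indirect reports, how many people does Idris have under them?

3

Idris directly manages Priya. Under Priya: Sam, Nuri (2). That's 3 in total.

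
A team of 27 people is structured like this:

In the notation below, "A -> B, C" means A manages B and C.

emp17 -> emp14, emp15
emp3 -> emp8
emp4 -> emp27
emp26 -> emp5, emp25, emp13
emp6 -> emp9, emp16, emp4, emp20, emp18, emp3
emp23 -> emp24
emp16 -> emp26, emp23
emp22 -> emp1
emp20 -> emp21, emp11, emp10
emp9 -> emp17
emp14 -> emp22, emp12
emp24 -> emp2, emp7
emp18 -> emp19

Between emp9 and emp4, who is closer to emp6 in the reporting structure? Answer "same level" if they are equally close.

Both emp9 and emp4 are 1 level below emp6.

same level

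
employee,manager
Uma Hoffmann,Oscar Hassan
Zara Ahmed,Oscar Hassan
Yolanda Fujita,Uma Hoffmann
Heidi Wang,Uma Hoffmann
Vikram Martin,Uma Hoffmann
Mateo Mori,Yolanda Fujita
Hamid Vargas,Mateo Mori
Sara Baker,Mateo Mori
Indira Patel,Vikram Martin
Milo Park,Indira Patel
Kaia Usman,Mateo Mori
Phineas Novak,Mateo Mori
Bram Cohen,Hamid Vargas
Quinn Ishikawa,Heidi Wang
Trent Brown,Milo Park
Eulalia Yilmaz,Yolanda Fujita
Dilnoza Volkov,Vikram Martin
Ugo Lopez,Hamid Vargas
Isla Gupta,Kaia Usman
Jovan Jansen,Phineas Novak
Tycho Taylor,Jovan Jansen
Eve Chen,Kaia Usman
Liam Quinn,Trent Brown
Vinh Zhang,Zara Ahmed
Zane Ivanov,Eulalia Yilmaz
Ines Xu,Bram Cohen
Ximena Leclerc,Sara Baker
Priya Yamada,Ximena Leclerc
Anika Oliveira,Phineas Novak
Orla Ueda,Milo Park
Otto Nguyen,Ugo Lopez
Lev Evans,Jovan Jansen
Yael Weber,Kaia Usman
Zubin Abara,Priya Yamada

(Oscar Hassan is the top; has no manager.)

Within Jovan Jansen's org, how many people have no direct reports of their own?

2

The people in Jovan Jansen's organization with no one reporting to them are Lev Evans, Tycho Taylor. That is 2.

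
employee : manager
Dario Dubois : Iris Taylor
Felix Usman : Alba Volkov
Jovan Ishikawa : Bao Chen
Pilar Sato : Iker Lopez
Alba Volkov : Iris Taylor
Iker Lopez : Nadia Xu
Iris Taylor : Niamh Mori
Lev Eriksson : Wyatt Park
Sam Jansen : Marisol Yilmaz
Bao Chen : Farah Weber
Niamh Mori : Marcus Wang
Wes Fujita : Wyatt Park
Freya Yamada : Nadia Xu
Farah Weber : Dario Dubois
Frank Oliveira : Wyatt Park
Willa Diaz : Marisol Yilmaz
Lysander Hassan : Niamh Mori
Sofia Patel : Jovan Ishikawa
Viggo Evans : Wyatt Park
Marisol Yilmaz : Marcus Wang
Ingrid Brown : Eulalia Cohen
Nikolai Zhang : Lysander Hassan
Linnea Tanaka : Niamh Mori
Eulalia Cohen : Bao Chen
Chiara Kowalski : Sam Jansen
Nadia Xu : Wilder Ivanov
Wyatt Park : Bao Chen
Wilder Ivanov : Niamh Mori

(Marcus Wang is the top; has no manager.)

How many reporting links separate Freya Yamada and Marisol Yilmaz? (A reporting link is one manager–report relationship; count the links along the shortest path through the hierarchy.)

5

Freya Yamada is 4 levels below Marcus Wang, and Marisol Yilmaz is 1 level below Marcus Wang (their lowest common manager). The shortest path runs up from Freya Yamada to Marcus Wang and back down to Marisol Yilmaz: 4 + 1 = 5 links.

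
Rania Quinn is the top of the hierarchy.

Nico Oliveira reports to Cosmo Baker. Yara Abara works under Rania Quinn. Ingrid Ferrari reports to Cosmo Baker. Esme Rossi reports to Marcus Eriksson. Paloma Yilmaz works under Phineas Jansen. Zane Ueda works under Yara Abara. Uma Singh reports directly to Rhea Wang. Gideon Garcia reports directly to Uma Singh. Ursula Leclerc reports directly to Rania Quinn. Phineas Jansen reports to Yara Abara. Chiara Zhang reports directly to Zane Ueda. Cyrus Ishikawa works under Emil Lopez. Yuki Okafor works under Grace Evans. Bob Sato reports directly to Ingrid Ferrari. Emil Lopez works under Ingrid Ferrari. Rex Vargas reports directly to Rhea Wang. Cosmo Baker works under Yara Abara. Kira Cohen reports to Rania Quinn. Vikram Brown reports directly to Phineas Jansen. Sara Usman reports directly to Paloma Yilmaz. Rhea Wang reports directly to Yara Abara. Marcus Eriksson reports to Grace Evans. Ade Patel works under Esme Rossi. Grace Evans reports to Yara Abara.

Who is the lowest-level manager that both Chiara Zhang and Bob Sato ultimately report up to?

Chiara Zhang's chain of managers is Zane Ueda, Yara Abara, Rania Quinn. Bob Sato's chain of managers is Ingrid Ferrari, Cosmo Baker, Yara Abara, Rania Quinn. The first manager that appears in both chains is Yara Abara.

Yara Abara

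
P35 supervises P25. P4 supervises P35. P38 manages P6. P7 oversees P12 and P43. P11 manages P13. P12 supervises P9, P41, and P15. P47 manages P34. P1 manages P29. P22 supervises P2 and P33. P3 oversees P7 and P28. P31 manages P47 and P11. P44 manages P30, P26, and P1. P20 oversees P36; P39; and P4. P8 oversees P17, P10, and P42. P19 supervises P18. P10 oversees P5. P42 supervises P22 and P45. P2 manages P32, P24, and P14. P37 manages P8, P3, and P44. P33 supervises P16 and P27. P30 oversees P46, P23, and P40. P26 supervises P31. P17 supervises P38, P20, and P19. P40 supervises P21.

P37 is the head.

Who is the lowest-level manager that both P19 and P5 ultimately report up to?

P8

P19's chain of managers is P17, P8, P37. P5's chain of managers is P10, P8, P37. The first manager that appears in both chains is P8.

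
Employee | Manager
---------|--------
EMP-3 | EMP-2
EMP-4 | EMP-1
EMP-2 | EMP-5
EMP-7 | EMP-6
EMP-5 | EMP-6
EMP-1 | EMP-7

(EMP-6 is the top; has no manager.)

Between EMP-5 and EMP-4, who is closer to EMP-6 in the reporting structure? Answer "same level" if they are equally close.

EMP-5

EMP-5 is 1 level below EMP-6; EMP-4 is 3. EMP-5 is higher.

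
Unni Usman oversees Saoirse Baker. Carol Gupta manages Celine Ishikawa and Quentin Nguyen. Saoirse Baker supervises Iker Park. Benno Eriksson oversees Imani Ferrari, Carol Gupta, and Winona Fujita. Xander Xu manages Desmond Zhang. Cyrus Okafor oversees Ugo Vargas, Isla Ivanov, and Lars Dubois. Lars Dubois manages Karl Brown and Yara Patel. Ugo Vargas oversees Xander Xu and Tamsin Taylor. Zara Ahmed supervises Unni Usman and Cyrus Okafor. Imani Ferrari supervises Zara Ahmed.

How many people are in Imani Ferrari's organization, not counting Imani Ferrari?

13

Imani Ferrari directly manages Zara Ahmed. Under Zara Ahmed: Cyrus Okafor, Isla Ivanov, Ugo Vargas, Tamsin Taylor, Xander Xu, Desmond Zhang, Lars Dubois, Yara Patel, Karl Brown, Unni Usman, Saoirse Baker, Iker Park (12). That's 13 in total.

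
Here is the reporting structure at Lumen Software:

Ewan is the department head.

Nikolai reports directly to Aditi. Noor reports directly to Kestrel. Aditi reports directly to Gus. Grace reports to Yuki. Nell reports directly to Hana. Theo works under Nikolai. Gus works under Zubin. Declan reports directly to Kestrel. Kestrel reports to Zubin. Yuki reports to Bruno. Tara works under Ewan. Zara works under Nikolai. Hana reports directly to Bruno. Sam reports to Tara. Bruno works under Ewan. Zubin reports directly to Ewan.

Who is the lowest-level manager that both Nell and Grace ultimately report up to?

Nell's chain of managers is Hana, Bruno, Ewan. Grace's chain of managers is Yuki, Bruno, Ewan. The first manager that appears in both chains is Bruno.

Bruno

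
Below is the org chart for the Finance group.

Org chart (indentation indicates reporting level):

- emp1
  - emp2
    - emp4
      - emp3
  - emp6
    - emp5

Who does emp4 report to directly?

emp2

emp4 reports directly to emp2.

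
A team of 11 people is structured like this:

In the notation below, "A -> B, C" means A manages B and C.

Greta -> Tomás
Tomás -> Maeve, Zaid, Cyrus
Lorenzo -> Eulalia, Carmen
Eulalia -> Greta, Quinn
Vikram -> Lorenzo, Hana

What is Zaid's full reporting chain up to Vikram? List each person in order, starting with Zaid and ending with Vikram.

Zaid reports to Tomás. Tomás reports to Greta. Greta reports to Eulalia. Eulalia reports to Lorenzo. Lorenzo reports to Vikram. Vikram is at the top.

Zaid -> Tomás -> Greta -> Eulalia -> Lorenzo -> Vikram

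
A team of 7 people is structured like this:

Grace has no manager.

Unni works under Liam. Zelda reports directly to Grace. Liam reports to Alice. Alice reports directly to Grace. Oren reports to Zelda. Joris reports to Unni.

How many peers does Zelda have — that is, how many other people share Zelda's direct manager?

Zelda reports to Grace. Grace's other direct reports are Alice — 1 peer.

1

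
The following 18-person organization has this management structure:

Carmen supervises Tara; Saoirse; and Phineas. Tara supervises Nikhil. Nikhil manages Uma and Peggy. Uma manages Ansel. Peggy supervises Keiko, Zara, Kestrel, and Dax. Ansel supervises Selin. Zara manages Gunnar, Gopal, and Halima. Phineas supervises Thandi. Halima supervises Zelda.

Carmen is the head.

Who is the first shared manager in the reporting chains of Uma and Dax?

Nikhil

Uma's chain of managers is Nikhil, Tara, Carmen. Dax's chain of managers is Peggy, Nikhil, Tara, Carmen. The first manager that appears in both chains is Nikhil.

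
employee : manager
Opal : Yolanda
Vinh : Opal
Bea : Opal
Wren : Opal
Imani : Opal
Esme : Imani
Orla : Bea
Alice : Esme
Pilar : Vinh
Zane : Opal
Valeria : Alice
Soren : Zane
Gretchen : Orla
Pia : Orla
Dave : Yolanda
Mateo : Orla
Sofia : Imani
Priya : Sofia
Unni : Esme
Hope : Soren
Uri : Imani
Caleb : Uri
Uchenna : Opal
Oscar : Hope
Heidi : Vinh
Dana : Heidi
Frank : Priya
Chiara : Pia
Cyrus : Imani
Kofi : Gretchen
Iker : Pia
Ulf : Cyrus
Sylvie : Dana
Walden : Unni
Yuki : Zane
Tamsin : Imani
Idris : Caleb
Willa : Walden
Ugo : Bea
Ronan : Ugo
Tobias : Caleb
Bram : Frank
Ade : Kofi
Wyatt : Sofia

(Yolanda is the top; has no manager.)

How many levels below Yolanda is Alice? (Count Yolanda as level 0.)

Chain from Alice up to Yolanda: Alice → Esme → Imani → Opal → Yolanda. That is 4 steps up, so Alice is 4 levels below Yolanda.

4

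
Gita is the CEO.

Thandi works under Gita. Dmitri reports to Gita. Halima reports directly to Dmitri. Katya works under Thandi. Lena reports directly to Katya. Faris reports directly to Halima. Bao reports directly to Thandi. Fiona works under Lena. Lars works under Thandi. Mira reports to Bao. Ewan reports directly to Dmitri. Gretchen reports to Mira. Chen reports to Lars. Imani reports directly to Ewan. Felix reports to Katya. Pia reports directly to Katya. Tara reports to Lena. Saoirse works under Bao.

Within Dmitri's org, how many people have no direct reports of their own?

The people in Dmitri's organization with no one reporting to them are Imani, Faris. That is 2.

2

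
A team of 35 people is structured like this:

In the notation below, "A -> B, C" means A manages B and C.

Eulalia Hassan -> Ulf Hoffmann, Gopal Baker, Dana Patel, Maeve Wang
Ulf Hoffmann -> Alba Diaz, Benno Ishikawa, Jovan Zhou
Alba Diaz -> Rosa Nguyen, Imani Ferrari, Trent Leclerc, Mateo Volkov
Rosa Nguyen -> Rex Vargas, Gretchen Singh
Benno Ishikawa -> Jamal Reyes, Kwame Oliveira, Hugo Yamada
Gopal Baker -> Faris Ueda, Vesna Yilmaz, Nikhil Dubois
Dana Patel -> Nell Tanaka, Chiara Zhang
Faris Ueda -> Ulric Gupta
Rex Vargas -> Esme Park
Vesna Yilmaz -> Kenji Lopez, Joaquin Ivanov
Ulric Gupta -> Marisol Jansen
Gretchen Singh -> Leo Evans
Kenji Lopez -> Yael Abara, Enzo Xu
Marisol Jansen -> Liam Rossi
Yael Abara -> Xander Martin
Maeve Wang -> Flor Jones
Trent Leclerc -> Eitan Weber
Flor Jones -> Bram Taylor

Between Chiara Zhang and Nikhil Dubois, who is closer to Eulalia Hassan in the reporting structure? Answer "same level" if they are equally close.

same level

Both Chiara Zhang and Nikhil Dubois are 2 levels below Eulalia Hassan.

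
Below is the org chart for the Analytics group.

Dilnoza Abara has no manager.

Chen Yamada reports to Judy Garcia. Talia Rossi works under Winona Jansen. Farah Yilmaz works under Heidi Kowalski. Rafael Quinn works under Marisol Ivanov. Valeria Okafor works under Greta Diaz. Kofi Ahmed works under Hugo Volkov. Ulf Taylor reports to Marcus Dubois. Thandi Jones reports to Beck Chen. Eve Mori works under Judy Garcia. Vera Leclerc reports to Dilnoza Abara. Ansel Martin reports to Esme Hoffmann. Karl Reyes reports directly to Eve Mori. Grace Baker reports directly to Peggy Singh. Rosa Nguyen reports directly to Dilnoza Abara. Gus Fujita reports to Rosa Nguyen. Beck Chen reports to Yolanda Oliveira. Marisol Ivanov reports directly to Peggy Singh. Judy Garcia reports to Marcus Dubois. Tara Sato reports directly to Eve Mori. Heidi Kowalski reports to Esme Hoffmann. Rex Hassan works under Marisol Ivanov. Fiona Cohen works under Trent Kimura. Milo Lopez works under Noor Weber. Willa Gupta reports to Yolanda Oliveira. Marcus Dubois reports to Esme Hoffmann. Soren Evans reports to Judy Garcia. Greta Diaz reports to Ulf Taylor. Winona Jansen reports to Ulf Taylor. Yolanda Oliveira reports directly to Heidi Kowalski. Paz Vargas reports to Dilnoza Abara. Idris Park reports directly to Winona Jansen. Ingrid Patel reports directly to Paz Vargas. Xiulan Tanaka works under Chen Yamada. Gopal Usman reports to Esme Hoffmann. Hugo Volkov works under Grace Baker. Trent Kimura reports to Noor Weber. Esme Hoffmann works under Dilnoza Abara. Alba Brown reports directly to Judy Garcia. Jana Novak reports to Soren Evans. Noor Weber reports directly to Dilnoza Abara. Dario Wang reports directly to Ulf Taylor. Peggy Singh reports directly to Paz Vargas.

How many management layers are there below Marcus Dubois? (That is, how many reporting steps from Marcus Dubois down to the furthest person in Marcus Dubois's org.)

3

The longest chain under Marcus Dubois runs Marcus Dubois → Judy Garcia → Chen Yamada → Xiulan Tanaka, which is 3 levels below Marcus Dubois.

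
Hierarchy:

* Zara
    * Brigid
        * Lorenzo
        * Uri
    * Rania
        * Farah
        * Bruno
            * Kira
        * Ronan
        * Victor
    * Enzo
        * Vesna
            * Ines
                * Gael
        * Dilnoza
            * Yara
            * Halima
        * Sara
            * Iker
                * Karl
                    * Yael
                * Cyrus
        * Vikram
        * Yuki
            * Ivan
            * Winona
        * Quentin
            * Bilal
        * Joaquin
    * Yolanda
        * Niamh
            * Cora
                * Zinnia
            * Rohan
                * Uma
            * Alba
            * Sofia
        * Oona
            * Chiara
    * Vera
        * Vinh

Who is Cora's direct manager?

Cora reports directly to Niamh.

Niamh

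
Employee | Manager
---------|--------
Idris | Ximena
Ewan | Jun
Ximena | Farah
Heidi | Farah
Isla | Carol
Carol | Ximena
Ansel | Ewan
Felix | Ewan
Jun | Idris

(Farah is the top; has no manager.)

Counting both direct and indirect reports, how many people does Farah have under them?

Farah directly manages Ximena, Heidi. Under Ximena: Idris, Jun, Ewan, Felix, Ansel, Carol, Isla (7). Heidi has no reports. So Farah's organization is 2 direct reports plus everyone under them: 8 + 1 = 9.

9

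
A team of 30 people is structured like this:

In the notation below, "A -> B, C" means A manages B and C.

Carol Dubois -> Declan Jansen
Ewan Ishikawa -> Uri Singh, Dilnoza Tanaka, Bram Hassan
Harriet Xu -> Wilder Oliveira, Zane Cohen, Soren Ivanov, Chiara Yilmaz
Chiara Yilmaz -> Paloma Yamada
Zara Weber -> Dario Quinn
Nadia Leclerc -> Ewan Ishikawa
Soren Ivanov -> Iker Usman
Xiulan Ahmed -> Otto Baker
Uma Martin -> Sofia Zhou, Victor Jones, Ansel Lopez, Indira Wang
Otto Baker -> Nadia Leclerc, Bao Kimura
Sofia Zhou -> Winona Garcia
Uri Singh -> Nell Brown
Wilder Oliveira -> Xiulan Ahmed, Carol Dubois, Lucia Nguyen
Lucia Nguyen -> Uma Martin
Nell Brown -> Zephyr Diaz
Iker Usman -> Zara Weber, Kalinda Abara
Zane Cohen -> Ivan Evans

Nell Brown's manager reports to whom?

Nell Brown reports to Uri Singh, and Uri Singh reports to Ewan Ishikawa. So Nell Brown's skip-level manager is Ewan Ishikawa.

Ewan Ishikawa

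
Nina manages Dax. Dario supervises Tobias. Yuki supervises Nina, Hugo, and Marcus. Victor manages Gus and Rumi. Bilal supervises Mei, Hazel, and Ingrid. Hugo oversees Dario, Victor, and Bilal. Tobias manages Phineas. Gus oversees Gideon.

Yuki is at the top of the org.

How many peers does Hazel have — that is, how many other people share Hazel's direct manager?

2

Hazel reports to Bilal. Bilal's other direct reports are Mei, Ingrid — 2 peers.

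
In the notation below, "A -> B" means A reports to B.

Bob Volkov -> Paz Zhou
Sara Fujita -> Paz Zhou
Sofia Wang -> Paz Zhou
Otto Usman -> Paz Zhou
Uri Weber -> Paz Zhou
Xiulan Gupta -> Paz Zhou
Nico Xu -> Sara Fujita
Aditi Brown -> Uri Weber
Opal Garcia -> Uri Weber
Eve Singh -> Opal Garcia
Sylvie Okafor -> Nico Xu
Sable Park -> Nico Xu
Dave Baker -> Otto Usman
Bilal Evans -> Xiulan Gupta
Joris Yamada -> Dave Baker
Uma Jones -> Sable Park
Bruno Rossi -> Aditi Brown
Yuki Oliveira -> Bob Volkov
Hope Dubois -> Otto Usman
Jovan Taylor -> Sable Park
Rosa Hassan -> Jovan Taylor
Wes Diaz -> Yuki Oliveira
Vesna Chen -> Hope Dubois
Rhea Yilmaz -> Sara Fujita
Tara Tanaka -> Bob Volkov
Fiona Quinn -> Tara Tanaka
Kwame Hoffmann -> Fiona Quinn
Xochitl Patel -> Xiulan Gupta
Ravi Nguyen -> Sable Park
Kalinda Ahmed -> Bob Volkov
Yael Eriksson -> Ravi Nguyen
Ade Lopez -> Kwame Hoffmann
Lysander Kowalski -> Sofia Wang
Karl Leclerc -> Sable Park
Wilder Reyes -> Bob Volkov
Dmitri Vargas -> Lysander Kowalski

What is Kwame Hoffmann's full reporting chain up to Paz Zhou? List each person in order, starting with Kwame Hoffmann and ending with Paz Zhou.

Kwame Hoffmann reports to Fiona Quinn. Fiona Quinn reports to Tara Tanaka. Tara Tanaka reports to Bob Volkov. Bob Volkov reports to Paz Zhou. Paz Zhou is at the top.

Kwame Hoffmann -> Fiona Quinn -> Tara Tanaka -> Bob Volkov -> Paz Zhou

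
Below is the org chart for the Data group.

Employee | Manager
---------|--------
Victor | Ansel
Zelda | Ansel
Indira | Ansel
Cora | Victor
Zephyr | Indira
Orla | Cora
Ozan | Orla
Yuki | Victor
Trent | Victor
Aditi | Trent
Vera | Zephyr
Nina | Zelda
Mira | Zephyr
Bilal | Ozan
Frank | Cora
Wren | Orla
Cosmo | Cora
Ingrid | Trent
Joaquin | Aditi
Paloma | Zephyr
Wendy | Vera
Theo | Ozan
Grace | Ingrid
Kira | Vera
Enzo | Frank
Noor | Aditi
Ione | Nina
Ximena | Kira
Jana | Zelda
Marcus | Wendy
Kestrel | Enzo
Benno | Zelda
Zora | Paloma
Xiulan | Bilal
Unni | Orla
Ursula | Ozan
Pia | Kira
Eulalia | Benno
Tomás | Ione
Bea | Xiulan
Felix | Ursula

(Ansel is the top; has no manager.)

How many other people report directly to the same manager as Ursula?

2

Ursula reports to Ozan. Ozan's other direct reports are Bilal, Theo — 2 peers.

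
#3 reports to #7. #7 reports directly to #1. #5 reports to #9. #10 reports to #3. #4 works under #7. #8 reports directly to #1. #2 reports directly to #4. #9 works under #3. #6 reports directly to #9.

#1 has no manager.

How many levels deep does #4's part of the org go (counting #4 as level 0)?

The longest chain under #4 runs #4 → #2, which is 1 level below #4.

1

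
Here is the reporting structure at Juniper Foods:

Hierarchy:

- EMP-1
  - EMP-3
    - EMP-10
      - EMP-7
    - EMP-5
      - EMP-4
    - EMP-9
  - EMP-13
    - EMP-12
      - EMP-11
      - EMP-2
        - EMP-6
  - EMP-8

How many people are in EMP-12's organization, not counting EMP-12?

3

EMP-12 directly manages EMP-11, EMP-2. EMP-11 has no reports. Under EMP-2: EMP-6 (1). So EMP-12's organization is 2 direct reports plus everyone under them: 1 + 2 = 3.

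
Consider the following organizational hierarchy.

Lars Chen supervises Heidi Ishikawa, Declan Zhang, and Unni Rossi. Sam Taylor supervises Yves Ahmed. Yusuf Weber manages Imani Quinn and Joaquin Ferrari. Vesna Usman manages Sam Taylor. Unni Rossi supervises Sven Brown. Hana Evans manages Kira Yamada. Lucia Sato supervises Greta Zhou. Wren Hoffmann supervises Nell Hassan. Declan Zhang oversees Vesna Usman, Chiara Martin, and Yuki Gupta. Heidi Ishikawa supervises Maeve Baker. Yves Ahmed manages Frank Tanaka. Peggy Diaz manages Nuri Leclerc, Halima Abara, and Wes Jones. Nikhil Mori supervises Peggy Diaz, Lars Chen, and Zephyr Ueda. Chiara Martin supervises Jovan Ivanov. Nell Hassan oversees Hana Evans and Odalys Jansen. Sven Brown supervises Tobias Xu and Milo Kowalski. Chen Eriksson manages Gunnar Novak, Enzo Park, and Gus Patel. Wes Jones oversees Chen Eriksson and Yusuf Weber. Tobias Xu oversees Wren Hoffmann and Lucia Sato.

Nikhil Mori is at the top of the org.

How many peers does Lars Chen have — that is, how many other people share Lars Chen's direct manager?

2

Lars Chen reports to Nikhil Mori. Nikhil Mori's other direct reports are Peggy Diaz, Zephyr Ueda — 2 peers.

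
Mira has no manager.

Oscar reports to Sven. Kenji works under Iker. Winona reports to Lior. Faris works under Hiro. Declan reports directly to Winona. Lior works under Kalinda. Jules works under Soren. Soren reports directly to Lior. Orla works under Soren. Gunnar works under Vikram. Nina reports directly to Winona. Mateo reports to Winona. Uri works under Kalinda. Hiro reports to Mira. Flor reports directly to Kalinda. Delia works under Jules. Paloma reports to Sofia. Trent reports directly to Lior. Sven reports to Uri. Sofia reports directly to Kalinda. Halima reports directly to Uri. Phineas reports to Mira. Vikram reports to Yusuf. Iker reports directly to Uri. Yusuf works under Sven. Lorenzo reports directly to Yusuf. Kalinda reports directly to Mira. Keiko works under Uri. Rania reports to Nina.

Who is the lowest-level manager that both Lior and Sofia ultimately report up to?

Lior's chain of managers is Kalinda, Mira. Sofia's chain of managers is Kalinda, Mira. The first manager that appears in both chains is Kalinda.

Kalinda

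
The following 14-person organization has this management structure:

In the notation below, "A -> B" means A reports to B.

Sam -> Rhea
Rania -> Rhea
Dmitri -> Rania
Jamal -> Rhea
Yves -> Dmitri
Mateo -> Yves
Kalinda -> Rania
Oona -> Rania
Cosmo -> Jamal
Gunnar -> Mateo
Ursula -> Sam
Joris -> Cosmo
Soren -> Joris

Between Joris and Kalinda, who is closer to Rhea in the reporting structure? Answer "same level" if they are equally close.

Kalinda

Joris is 3 levels below Rhea; Kalinda is 2. Kalinda is higher.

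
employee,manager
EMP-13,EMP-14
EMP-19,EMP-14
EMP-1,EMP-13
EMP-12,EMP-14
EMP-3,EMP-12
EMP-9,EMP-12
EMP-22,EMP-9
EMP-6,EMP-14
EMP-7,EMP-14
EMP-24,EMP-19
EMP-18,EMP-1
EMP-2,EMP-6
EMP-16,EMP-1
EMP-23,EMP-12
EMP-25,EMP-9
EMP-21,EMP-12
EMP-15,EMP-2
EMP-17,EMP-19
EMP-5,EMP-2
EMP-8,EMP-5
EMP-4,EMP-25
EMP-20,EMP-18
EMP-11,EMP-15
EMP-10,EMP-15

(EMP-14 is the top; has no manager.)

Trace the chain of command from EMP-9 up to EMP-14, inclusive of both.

EMP-9 -> EMP-12 -> EMP-14

EMP-9 reports to EMP-12. EMP-12 reports to EMP-14. EMP-14 is at the top.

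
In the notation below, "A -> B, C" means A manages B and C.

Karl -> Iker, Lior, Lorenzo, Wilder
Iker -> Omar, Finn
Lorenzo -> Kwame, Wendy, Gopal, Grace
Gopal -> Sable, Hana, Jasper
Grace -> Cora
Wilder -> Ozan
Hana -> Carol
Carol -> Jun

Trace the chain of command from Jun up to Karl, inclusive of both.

Jun reports to Carol. Carol reports to Hana. Hana reports to Gopal. Gopal reports to Lorenzo. Lorenzo reports to Karl. Karl is at the top.

Jun -> Carol -> Hana -> Gopal -> Lorenzo -> Karl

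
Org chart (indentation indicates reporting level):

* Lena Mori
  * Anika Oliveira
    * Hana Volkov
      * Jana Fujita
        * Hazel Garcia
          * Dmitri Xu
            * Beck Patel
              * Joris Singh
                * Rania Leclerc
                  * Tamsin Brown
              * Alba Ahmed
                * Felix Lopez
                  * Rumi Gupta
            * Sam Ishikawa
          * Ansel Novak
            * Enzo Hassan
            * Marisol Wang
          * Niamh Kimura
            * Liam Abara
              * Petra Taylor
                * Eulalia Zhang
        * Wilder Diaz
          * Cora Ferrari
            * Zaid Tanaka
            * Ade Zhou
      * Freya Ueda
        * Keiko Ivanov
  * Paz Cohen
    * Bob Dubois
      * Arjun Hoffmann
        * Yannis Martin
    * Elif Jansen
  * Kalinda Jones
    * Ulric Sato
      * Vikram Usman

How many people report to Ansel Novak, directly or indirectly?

2

Ansel Novak directly manages Enzo Hassan, Marisol Wang. Enzo Hassan has no reports. Marisol Wang has no reports. So Ansel Novak's organization is 2 direct reports plus everyone under them: 1 + 1 = 2.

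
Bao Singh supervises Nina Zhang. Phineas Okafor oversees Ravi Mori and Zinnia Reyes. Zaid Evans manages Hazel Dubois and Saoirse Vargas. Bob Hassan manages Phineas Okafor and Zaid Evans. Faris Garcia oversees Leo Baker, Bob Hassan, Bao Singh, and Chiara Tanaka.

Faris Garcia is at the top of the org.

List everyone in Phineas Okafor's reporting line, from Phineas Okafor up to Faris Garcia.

Phineas Okafor reports to Bob Hassan. Bob Hassan reports to Faris Garcia. Faris Garcia is at the top.

Phineas Okafor -> Bob Hassan -> Faris Garcia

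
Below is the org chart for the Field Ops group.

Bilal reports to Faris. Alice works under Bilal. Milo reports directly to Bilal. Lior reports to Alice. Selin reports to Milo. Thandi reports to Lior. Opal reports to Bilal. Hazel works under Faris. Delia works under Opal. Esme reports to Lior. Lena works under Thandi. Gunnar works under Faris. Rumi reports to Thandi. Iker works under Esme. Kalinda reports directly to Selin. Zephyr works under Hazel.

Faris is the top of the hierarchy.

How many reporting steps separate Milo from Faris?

Chain from Milo up to Faris: Milo → Bilal → Faris. That is 2 steps up, so Milo is 2 levels below Faris.

2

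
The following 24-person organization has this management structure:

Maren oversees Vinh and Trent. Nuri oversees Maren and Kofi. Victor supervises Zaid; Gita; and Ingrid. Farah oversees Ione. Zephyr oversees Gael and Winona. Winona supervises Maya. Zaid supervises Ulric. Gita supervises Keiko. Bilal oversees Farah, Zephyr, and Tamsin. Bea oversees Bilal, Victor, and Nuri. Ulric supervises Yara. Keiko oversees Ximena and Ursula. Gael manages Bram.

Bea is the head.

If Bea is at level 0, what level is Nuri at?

Chain from Nuri up to Bea: Nuri → Bea. That is 1 step up, so Nuri is 1 level below Bea.

1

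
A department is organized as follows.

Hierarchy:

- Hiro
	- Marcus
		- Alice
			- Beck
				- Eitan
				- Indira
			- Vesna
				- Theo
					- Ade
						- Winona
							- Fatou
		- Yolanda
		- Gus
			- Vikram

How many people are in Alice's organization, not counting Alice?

8

Alice directly manages Beck, Vesna. Under Beck: Indira, Eitan (2). Under Vesna: Theo, Ade, Winona, Fatou (4). So Alice's organization is 2 direct reports plus everyone under them: 3 + 5 = 8.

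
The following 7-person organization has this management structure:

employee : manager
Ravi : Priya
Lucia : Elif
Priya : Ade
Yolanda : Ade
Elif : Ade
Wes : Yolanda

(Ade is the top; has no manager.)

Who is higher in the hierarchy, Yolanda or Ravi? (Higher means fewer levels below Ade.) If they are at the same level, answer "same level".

Yolanda

Yolanda is 1 level below Ade; Ravi is 2. Yolanda is higher.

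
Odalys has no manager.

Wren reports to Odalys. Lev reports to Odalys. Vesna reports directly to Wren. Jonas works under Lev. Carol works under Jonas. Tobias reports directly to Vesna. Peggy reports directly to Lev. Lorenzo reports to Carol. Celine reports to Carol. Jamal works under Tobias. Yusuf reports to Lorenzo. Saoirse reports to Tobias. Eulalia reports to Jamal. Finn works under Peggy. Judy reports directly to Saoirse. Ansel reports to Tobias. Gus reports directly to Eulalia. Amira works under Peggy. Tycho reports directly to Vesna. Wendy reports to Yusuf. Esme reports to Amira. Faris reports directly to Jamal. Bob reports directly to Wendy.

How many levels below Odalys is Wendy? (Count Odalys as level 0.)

6

Chain from Wendy up to Odalys: Wendy → Yusuf → Lorenzo → Carol → Jonas → Lev → Odalys. That is 6 steps up, so Wendy is 6 levels below Odalys.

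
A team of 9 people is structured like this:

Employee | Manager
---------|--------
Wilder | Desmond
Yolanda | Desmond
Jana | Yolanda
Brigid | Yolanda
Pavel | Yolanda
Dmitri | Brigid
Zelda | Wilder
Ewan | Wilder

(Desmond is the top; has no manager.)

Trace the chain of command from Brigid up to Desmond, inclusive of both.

Brigid -> Yolanda -> Desmond

Brigid reports to Yolanda. Yolanda reports to Desmond. Desmond is at the top.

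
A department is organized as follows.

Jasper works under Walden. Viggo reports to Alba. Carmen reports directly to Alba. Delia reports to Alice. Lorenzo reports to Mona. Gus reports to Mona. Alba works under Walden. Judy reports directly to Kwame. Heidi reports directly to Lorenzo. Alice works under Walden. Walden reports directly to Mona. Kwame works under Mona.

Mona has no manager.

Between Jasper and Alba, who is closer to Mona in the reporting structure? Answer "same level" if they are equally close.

same level

Both Jasper and Alba are 2 levels below Mona.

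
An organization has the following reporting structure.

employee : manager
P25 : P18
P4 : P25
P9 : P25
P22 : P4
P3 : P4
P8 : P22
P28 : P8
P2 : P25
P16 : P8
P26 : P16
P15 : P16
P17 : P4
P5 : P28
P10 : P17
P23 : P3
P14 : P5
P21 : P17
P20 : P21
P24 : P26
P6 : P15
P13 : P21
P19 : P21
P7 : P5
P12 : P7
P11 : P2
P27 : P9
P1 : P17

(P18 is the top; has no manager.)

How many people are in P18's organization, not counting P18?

27

P18 directly manages P25. Under P25: P2, P11, P9, P27, P4, P17, P1, P21, P19, P13, P20, P10, P3, P23, P22, P8, P16, P15, P6, P26, P24, P28, P5, P7, P12, P14 (26). That's 27 in total.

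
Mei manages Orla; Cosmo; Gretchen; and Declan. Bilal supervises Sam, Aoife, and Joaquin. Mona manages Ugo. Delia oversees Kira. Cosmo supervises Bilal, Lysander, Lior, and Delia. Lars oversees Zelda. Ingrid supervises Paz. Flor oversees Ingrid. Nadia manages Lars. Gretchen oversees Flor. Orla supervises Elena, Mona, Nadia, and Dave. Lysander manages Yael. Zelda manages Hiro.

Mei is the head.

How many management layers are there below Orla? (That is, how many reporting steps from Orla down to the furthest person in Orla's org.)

The longest chain under Orla runs Orla → Nadia → Lars → Zelda → Hiro, which is 4 levels below Orla.

4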